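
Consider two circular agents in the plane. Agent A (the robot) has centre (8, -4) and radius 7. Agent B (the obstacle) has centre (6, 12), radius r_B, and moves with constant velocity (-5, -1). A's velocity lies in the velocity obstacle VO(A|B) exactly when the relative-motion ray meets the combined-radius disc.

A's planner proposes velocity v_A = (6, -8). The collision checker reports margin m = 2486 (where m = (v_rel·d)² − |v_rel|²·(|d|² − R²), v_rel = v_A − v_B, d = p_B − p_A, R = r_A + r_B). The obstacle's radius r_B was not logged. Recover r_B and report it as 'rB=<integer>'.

m = 2486
d = (-2, 16);  v_rel = (11, -7),  |v_rel|² = 170
v_rel×d = (11)·(16) − (-7)·(-2) = 162
since m = R²·170 − 162²:  R² = (26244 + 2486) / 170 = 169
R = √169 = 13  ⇒  r_B = 13 − 7 = 6

rB=6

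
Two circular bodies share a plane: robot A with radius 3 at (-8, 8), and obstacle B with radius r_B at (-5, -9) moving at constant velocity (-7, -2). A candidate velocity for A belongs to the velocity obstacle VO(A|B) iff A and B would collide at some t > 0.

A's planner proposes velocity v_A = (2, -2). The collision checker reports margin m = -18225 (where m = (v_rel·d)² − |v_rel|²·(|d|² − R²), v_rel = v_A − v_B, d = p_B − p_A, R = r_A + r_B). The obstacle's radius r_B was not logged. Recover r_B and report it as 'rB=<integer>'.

m = -18225
d = (3, -17);  v_rel = (9, 0),  |v_rel|² = 81
v_rel×d = (9)·(-17) − (0)·(3) = -153
since m = R²·81 − (-153)²:  R² = (23409 + -18225) / 81 = 64
R = √64 = 8  ⇒  r_B = 8 − 3 = 5

rB=5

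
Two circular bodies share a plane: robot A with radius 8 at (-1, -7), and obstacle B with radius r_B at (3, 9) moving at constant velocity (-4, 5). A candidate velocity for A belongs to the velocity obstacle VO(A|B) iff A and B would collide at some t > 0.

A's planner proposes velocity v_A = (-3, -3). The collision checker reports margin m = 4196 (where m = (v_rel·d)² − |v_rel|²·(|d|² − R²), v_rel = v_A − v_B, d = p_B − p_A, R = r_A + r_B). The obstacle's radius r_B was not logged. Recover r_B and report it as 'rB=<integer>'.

m = 4196
d = (4, 16);  v_rel = (1, -8),  |v_rel|² = 65
v_rel×d = (1)·(16) − (-8)·(4) = 48
since m = R²·65 − 48²:  R² = (2304 + 4196) / 65 = 100
R = √100 = 10  ⇒  r_B = 10 − 8 = 2

rB=2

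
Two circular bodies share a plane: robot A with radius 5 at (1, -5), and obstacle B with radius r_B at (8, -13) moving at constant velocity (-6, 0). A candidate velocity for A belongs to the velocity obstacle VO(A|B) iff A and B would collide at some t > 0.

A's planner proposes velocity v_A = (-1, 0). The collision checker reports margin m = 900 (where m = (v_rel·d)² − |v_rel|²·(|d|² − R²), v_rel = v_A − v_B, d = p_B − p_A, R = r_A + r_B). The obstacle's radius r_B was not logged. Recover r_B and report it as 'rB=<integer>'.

m = 900
d = (7, -8);  v_rel = (5, 0),  |v_rel|² = 25
v_rel×d = (5)·(-8) − (0)·(7) = -40
since m = R²·25 − (-40)²:  R² = (1600 + 900) / 25 = 100
R = √100 = 10  ⇒  r_B = 10 − 5 = 5

rB=5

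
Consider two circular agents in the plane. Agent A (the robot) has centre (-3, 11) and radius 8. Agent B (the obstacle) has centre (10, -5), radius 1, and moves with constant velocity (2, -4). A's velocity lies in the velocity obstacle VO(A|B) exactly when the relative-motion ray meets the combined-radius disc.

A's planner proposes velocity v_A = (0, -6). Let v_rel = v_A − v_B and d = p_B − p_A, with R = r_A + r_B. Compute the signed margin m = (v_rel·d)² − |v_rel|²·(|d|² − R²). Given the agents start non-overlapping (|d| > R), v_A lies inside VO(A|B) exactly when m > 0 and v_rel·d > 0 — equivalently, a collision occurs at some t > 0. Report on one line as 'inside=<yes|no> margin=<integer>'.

d = (13, -16),  |d|² = 425;  R = 8+1 = 9,  c = 425−9² = 344
v_rel = (-2, -2),  |v_rel|² = 8;  v_rel·d = (-2)·(13) + (-2)·(-16) = 6
8·t² − 12·t + 344 = 0  ⇒  m = 6² − 8·344 = -2716
m = -2716 < 0,  v_rel·d = 6 > 0  ⇒  outside

inside=no margin=-2716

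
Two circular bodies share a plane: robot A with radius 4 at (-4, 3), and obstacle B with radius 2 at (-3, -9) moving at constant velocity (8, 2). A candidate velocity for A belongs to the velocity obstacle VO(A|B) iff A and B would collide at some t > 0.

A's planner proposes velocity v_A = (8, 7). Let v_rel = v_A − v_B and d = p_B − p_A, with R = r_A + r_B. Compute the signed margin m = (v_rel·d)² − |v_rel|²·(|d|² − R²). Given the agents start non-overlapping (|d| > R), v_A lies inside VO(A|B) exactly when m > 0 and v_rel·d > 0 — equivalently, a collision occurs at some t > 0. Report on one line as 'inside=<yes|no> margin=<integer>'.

d = (1, -12),  |d|² = 145;  R = 4+2 = 6,  c = 145−6² = 109
v_rel = (0, 5),  |v_rel|² = 25;  v_rel·d = (0)·(1) + (5)·(-12) = -60
25·t² + 120·t + 109 = 0  ⇒  m = (-60)² − 25·109 = 875
m = 875 > 0,  v_rel·d = -60 < 0  ⇒  outside

inside=no margin=875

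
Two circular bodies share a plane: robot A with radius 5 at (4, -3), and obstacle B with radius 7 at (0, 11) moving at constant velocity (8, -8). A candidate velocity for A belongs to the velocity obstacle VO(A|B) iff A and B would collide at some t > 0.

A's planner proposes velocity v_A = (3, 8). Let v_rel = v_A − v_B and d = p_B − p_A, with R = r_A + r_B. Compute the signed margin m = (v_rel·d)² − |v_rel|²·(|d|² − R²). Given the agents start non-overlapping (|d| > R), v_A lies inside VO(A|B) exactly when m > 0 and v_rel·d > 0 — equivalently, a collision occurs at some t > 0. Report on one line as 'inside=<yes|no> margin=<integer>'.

d = (-4, 14),  |d|² = 212;  R = 5+7 = 12,  c = 212−12² = 68
v_rel = (-5, 16),  |v_rel|² = 281;  v_rel·d = (-5)·(-4) + (16)·(14) = 244
281·t² − 488·t + 68 = 0  ⇒  m = 244² − 281·68 = 40428
m = 40428 > 0,  v_rel·d = 244 > 0  ⇒  inside

inside=yes margin=40428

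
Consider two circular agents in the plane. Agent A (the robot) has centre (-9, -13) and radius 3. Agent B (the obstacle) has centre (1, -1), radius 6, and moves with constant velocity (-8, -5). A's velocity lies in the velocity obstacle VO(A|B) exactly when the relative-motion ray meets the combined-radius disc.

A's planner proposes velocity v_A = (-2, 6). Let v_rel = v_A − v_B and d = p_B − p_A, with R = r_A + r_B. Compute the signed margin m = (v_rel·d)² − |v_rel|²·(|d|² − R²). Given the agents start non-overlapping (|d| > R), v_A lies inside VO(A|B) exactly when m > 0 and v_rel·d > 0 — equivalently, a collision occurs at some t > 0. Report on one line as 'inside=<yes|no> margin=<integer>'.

d = (10, 12),  |d|² = 244;  R = 3+6 = 9,  c = 244−9² = 163
v_rel = (6, 11),  |v_rel|² = 157;  v_rel·d = (6)·(10) + (11)·(12) = 192
157·t² − 384·t + 163 = 0  ⇒  m = 192² − 157·163 = 11273
m = 11273 > 0,  v_rel·d = 192 > 0  ⇒  inside

inside=yes margin=11273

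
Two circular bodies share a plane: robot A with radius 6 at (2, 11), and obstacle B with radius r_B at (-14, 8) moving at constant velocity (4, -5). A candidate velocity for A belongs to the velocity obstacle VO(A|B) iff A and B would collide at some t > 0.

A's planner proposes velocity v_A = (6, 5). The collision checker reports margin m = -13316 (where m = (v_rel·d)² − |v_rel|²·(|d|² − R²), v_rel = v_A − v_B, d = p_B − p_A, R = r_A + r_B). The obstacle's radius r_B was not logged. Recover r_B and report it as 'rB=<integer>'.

m = -13316
d = (-16, -3);  v_rel = (2, 10),  |v_rel|² = 104
v_rel×d = (2)·(-3) − (10)·(-16) = 154
since m = R²·104 − 154²:  R² = (23716 + -13316) / 104 = 100
R = √100 = 10  ⇒  r_B = 10 − 6 = 4

rB=4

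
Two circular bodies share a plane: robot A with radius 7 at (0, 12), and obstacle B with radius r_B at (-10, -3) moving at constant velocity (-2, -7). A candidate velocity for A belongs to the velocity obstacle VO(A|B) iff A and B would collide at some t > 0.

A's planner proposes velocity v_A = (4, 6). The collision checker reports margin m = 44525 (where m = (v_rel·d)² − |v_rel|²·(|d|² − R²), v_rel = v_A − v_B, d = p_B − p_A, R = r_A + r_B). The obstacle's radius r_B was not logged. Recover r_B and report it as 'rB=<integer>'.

m = 44525
d = (-10, -15);  v_rel = (6, 13),  |v_rel|² = 205
v_rel×d = (6)·(-15) − (13)·(-10) = 40
since m = R²·205 − 40²:  R² = (1600 + 44525) / 205 = 225
R = √225 = 15  ⇒  r_B = 15 − 7 = 8

rB=8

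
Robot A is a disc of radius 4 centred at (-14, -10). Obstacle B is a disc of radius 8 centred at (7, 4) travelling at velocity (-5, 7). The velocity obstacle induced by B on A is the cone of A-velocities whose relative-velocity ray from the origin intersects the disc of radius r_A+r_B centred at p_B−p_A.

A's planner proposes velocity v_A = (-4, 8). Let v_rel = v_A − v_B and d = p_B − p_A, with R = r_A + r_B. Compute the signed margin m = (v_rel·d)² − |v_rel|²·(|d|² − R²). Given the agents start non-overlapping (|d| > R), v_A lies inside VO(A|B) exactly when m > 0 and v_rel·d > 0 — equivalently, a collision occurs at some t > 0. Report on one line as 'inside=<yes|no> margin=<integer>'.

d = (21, 14),  |d|² = 637;  R = 4+8 = 12,  c = 637−12² = 493
v_rel = (1, 1),  |v_rel|² = 2;  v_rel·d = (1)·(21) + (1)·(14) = 35
2·t² − 70·t + 493 = 0  ⇒  m = 35² − 2·493 = 239
m = 239 > 0,  v_rel·d = 35 > 0  ⇒  inside

inside=yes margin=239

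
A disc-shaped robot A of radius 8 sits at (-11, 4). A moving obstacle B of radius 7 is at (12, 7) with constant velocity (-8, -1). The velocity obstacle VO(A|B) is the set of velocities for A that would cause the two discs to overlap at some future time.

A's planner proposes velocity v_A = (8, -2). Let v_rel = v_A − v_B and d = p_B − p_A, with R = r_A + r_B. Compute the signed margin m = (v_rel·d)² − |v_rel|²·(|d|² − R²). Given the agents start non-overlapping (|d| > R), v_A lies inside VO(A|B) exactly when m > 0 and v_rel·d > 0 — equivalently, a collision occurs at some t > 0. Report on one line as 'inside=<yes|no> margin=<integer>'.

d = (23, 3),  |d|² = 538;  R = 8+7 = 15,  c = 538−15² = 313
v_rel = (16, -1),  |v_rel|² = 257;  v_rel·d = (16)·(23) + (-1)·(3) = 365
257·t² − 730·t + 313 = 0  ⇒  m = 365² − 257·313 = 52784
m = 52784 > 0,  v_rel·d = 365 > 0  ⇒  inside

inside=yes margin=52784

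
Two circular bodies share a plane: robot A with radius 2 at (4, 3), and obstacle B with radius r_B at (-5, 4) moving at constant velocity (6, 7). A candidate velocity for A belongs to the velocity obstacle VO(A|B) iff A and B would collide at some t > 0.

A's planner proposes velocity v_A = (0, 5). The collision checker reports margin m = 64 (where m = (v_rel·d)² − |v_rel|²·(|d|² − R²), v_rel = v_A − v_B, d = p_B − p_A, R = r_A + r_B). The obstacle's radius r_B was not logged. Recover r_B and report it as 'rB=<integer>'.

m = 64
d = (-9, 1);  v_rel = (-6, -2),  |v_rel|² = 40
v_rel×d = (-6)·(1) − (-2)·(-9) = -24
since m = R²·40 − (-24)²:  R² = (576 + 64) / 40 = 16
R = √16 = 4  ⇒  r_B = 4 − 2 = 2

rB=2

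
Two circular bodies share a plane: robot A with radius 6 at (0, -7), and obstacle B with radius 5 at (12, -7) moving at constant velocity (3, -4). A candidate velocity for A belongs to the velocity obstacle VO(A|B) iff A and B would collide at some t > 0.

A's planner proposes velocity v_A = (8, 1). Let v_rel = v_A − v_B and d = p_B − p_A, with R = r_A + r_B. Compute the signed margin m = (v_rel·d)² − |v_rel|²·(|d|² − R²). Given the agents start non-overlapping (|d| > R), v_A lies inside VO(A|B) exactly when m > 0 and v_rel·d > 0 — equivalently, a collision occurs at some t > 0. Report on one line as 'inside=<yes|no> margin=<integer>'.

d = (12, 0),  |d|² = 144;  R = 6+5 = 11,  c = 144−11² = 23
v_rel = (5, 5),  |v_rel|² = 50;  v_rel·d = (5)·(12) + (5)·(0) = 60
50·t² − 120·t + 23 = 0  ⇒  m = 60² − 50·23 = 2450
m = 2450 > 0,  v_rel·d = 60 > 0  ⇒  inside

inside=yes margin=2450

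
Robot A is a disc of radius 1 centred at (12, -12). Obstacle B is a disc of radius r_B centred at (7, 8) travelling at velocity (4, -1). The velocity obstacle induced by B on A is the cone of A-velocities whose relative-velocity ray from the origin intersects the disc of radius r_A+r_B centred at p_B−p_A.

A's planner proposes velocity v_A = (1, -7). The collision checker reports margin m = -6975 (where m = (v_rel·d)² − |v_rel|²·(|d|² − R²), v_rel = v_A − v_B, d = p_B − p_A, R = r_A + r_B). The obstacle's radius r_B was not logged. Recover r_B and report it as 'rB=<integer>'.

m = -6975
d = (-5, 20);  v_rel = (-3, -6),  |v_rel|² = 45
v_rel×d = (-3)·(20) − (-6)·(-5) = -90
since m = R²·45 − (-90)²:  R² = (8100 + -6975) / 45 = 25
R = √25 = 5  ⇒  r_B = 5 − 1 = 4

rB=4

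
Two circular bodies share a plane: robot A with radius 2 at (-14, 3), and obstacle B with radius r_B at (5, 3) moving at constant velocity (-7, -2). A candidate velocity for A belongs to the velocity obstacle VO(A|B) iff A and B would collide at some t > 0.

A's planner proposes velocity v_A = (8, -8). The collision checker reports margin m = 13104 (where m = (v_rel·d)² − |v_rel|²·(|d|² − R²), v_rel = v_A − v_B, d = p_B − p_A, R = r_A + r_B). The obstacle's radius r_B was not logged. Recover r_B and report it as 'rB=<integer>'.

m = 13104
d = (19, 0);  v_rel = (15, -6),  |v_rel|² = 261
v_rel×d = (15)·(0) − (-6)·(19) = 114
since m = R²·261 − 114²:  R² = (12996 + 13104) / 261 = 100
R = √100 = 10  ⇒  r_B = 10 − 2 = 8

rB=8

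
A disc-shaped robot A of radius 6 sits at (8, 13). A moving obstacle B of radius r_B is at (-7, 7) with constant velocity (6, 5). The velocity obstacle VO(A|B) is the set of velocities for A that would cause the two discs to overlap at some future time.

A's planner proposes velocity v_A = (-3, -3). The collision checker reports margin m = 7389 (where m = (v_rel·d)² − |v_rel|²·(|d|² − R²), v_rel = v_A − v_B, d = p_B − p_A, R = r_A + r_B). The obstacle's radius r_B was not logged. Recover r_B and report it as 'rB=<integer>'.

m = 7389
d = (-15, -6);  v_rel = (-9, -8),  |v_rel|² = 145
v_rel×d = (-9)·(-6) − (-8)·(-15) = -66
since m = R²·145 − (-66)²:  R² = (4356 + 7389) / 145 = 81
R = √81 = 9  ⇒  r_B = 9 − 6 = 3

rB=3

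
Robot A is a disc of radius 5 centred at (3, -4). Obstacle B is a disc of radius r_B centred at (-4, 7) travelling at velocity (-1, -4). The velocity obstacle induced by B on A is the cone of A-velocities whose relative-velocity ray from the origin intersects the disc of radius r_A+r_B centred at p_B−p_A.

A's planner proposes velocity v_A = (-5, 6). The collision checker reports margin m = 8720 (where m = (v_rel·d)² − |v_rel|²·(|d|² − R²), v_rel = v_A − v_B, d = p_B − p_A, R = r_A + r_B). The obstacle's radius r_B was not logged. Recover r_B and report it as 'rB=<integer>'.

m = 8720
d = (-7, 11);  v_rel = (-4, 10),  |v_rel|² = 116
v_rel×d = (-4)·(11) − (10)·(-7) = 26
since m = R²·116 − 26²:  R² = (676 + 8720) / 116 = 81
R = √81 = 9  ⇒  r_B = 9 − 5 = 4

rB=4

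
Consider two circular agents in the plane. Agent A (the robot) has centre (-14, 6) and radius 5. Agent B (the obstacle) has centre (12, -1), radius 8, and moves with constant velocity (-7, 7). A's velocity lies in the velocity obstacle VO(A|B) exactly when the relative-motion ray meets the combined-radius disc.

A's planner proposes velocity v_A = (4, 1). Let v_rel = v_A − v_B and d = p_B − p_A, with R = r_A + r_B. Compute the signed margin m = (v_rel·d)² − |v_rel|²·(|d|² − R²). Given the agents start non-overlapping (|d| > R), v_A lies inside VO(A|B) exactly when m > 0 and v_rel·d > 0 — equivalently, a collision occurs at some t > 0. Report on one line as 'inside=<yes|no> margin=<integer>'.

d = (26, -7),  |d|² = 725;  R = 5+8 = 13,  c = 725−13² = 556
v_rel = (11, -6),  |v_rel|² = 157;  v_rel·d = (11)·(26) + (-6)·(-7) = 328
157·t² − 656·t + 556 = 0  ⇒  m = 328² − 157·556 = 20292
m = 20292 > 0,  v_rel·d = 328 > 0  ⇒  inside

inside=yes margin=20292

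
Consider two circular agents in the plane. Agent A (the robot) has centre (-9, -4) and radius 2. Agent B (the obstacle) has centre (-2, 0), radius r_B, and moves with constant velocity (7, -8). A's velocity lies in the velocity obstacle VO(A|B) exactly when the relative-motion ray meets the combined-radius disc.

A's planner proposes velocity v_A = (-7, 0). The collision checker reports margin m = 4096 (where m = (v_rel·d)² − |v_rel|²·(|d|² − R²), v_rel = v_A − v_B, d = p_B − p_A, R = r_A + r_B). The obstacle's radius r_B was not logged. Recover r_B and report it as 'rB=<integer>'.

m = 4096
d = (7, 4);  v_rel = (-14, 8),  |v_rel|² = 260
v_rel×d = (-14)·(4) − (8)·(7) = -112
since m = R²·260 − (-112)²:  R² = (12544 + 4096) / 260 = 64
R = √64 = 8  ⇒  r_B = 8 − 2 = 6

rB=6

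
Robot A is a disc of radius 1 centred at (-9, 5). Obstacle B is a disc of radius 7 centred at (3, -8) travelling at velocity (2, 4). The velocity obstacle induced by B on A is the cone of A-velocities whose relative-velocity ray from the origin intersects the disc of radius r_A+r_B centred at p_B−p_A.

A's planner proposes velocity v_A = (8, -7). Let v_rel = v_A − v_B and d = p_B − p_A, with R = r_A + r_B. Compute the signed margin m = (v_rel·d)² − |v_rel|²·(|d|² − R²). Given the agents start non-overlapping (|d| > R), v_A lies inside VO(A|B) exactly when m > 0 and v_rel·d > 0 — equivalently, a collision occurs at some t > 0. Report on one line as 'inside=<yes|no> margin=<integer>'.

d = (12, -13),  |d|² = 313;  R = 1+7 = 8,  c = 313−8² = 249
v_rel = (6, -11),  |v_rel|² = 157;  v_rel·d = (6)·(12) + (-11)·(-13) = 215
157·t² − 430·t + 249 = 0  ⇒  m = 215² − 157·249 = 7132
m = 7132 > 0,  v_rel·d = 215 > 0  ⇒  inside

inside=yes margin=7132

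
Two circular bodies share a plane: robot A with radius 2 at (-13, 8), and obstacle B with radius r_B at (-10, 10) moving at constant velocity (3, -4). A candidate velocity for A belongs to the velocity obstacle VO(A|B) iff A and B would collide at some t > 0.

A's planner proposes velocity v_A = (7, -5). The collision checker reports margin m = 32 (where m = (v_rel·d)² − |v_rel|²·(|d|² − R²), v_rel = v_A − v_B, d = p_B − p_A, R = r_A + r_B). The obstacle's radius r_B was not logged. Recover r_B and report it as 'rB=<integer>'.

m = 32
d = (3, 2);  v_rel = (4, -1),  |v_rel|² = 17
v_rel×d = (4)·(2) − (-1)·(3) = 11
since m = R²·17 − 11²:  R² = (121 + 32) / 17 = 9
R = √9 = 3  ⇒  r_B = 3 − 2 = 1

rB=1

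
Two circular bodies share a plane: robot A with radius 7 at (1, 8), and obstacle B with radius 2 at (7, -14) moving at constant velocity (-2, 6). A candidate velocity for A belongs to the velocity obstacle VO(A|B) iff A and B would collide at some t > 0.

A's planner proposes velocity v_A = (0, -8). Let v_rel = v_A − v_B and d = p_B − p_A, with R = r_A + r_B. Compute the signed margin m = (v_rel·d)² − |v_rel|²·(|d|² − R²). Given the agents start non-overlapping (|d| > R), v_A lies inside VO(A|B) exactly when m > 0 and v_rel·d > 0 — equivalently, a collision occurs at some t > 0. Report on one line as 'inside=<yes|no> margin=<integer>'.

d = (6, -22),  |d|² = 520;  R = 7+2 = 9,  c = 520−9² = 439
v_rel = (2, -14),  |v_rel|² = 200;  v_rel·d = (2)·(6) + (-14)·(-22) = 320
200·t² − 640·t + 439 = 0  ⇒  m = 320² − 200·439 = 14600
m = 14600 > 0,  v_rel·d = 320 > 0  ⇒  inside

inside=yes margin=14600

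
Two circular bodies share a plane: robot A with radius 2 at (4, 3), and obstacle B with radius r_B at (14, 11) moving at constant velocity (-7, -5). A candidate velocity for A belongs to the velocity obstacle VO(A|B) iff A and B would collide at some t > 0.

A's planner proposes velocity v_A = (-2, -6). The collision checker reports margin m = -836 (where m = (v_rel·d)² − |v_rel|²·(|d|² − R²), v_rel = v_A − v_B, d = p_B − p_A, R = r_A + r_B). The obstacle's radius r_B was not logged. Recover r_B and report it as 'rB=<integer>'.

m = -836
d = (10, 8);  v_rel = (5, -1),  |v_rel|² = 26
v_rel×d = (5)·(8) − (-1)·(10) = 50
since m = R²·26 − 50²:  R² = (2500 + -836) / 26 = 64
R = √64 = 8  ⇒  r_B = 8 − 2 = 6

rB=6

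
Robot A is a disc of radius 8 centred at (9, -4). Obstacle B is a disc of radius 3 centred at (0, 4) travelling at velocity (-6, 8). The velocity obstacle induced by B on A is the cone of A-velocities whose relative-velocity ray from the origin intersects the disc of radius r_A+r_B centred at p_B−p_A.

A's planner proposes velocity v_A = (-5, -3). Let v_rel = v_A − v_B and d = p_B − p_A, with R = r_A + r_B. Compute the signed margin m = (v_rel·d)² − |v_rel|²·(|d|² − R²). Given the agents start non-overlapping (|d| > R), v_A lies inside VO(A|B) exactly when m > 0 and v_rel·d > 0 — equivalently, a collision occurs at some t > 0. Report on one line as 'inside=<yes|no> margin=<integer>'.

d = (-9, 8),  |d|² = 145;  R = 8+3 = 11,  c = 145−11² = 24
v_rel = (1, -11),  |v_rel|² = 122;  v_rel·d = (1)·(-9) + (-11)·(8) = -97
122·t² + 194·t + 24 = 0  ⇒  m = (-97)² − 122·24 = 6481
m = 6481 > 0,  v_rel·d = -97 < 0  ⇒  outside

inside=no margin=6481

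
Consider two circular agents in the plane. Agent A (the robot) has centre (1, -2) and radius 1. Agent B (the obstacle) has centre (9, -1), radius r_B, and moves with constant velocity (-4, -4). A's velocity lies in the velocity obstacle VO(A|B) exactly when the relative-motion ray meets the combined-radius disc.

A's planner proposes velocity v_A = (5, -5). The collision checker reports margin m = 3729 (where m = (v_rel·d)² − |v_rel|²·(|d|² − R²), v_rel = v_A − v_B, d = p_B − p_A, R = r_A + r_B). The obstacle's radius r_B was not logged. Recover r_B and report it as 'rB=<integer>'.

m = 3729
d = (8, 1);  v_rel = (9, -1),  |v_rel|² = 82
v_rel×d = (9)·(1) − (-1)·(8) = 17
since m = R²·82 − 17²:  R² = (289 + 3729) / 82 = 49
R = √49 = 7  ⇒  r_B = 7 − 1 = 6

rB=6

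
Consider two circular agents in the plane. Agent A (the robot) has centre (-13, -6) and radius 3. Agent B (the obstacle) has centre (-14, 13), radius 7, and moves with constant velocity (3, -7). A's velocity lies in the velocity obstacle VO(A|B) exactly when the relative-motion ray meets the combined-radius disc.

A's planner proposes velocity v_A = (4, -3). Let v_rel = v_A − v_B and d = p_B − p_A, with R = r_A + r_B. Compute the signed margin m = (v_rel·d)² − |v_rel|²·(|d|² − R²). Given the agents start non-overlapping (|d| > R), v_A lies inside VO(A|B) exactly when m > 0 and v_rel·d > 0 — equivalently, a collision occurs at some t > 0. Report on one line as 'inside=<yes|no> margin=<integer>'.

d = (-1, 19),  |d|² = 362;  R = 3+7 = 10,  c = 362−10² = 262
v_rel = (1, 4),  |v_rel|² = 17;  v_rel·d = (1)·(-1) + (4)·(19) = 75
17·t² − 150·t + 262 = 0  ⇒  m = 75² − 17·262 = 1171
m = 1171 > 0,  v_rel·d = 75 > 0  ⇒  inside

inside=yes margin=1171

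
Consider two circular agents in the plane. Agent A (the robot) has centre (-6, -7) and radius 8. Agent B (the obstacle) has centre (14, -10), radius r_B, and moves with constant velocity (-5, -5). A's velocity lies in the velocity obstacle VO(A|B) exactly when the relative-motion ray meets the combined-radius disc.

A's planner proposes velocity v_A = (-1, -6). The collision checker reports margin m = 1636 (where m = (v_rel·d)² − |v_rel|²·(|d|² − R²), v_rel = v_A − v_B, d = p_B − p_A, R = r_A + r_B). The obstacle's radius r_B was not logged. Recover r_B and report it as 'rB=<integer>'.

m = 1636
d = (20, -3);  v_rel = (4, -1),  |v_rel|² = 17
v_rel×d = (4)·(-3) − (-1)·(20) = 8
since m = R²·17 − 8²:  R² = (64 + 1636) / 17 = 100
R = √100 = 10  ⇒  r_B = 10 − 8 = 2

rB=2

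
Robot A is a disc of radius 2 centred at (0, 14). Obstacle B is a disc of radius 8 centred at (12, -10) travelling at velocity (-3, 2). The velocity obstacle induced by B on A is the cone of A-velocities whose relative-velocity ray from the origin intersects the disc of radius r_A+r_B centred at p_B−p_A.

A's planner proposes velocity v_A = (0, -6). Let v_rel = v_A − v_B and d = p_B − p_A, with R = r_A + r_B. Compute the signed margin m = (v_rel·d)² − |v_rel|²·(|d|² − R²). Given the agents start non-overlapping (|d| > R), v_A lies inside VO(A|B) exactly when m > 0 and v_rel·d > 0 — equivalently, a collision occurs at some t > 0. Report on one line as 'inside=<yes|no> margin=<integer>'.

d = (12, -24),  |d|² = 720;  R = 2+8 = 10,  c = 720−10² = 620
v_rel = (3, -8),  |v_rel|² = 73;  v_rel·d = (3)·(12) + (-8)·(-24) = 228
73·t² − 456·t + 620 = 0  ⇒  m = 228² − 73·620 = 6724
m = 6724 > 0,  v_rel·d = 228 > 0  ⇒  inside

inside=yes margin=6724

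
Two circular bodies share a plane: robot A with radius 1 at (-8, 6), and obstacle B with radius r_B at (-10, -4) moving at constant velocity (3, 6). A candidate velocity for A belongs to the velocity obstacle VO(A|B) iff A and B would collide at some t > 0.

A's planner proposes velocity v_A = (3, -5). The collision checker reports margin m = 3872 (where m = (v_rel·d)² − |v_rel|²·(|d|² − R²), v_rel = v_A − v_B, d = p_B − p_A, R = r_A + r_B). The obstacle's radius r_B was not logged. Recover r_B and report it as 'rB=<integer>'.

m = 3872
d = (-2, -10);  v_rel = (0, -11),  |v_rel|² = 121
v_rel×d = (0)·(-10) − (-11)·(-2) = -22
since m = R²·121 − (-22)²:  R² = (484 + 3872) / 121 = 36
R = √36 = 6  ⇒  r_B = 6 − 1 = 5

rB=5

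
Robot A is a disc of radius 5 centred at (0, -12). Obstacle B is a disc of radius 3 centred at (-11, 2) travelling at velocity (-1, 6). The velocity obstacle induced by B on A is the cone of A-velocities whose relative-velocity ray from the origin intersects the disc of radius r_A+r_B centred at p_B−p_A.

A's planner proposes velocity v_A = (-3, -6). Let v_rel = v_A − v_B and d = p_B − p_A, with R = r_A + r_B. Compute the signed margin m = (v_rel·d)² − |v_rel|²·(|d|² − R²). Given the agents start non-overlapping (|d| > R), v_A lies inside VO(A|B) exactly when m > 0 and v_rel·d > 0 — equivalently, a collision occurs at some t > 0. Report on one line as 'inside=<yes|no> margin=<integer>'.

d = (-11, 14),  |d|² = 317;  R = 5+3 = 8,  c = 317−8² = 253
v_rel = (-2, -12),  |v_rel|² = 148;  v_rel·d = (-2)·(-11) + (-12)·(14) = -146
148·t² + 292·t + 253 = 0  ⇒  m = (-146)² − 148·253 = -16128
m = -16128 < 0,  v_rel·d = -146 < 0  ⇒  outside

inside=no margin=-16128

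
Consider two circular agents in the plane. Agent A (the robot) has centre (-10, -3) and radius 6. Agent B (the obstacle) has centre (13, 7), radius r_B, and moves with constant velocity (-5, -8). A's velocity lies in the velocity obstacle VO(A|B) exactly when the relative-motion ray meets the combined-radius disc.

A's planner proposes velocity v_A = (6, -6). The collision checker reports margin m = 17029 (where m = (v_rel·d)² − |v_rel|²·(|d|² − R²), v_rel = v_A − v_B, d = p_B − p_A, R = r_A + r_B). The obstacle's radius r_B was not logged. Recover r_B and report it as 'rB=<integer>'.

m = 17029
d = (23, 10);  v_rel = (11, 2),  |v_rel|² = 125
v_rel×d = (11)·(10) − (2)·(23) = 64
since m = R²·125 − 64²:  R² = (4096 + 17029) / 125 = 169
R = √169 = 13  ⇒  r_B = 13 − 6 = 7

rB=7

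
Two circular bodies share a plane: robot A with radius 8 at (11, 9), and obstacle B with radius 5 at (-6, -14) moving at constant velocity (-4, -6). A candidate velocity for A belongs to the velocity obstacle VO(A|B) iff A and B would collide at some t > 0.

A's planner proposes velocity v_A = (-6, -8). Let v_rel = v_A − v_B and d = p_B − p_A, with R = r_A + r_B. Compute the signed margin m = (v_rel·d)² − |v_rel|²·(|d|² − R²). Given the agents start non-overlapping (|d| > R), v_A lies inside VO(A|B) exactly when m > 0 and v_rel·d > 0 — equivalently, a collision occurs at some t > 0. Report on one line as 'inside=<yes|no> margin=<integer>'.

d = (-17, -23),  |d|² = 818;  R = 8+5 = 13,  c = 818−13² = 649
v_rel = (-2, -2),  |v_rel|² = 8;  v_rel·d = (-2)·(-17) + (-2)·(-23) = 80
8·t² − 160·t + 649 = 0  ⇒  m = 80² − 8·649 = 1208
m = 1208 > 0,  v_rel·d = 80 > 0  ⇒  inside

inside=yes margin=1208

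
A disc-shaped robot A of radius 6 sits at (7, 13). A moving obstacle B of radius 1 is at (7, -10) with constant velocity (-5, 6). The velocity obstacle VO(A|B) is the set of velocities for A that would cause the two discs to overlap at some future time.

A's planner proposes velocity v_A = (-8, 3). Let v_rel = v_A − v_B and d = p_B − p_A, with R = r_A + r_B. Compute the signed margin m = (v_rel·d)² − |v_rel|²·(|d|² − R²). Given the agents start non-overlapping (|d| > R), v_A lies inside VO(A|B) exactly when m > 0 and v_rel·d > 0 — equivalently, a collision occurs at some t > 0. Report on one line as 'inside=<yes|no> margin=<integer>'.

d = (0, -23),  |d|² = 529;  R = 6+1 = 7,  c = 529−7² = 480
v_rel = (-3, -3),  |v_rel|² = 18;  v_rel·d = (-3)·(0) + (-3)·(-23) = 69
18·t² − 138·t + 480 = 0  ⇒  m = 69² − 18·480 = -3879
m = -3879 < 0,  v_rel·d = 69 > 0  ⇒  outside

inside=no margin=-3879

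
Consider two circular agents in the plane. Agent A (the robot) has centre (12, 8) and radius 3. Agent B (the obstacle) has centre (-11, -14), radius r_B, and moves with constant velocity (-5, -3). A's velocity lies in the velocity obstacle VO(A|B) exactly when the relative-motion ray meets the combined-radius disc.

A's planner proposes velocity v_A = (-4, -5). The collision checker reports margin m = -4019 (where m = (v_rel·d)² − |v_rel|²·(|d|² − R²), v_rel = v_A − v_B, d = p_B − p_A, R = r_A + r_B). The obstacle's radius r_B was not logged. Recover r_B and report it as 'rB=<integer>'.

m = -4019
d = (-23, -22);  v_rel = (1, -2),  |v_rel|² = 5
v_rel×d = (1)·(-22) − (-2)·(-23) = -68
since m = R²·5 − (-68)²:  R² = (4624 + -4019) / 5 = 121
R = √121 = 11  ⇒  r_B = 11 − 3 = 8

rB=8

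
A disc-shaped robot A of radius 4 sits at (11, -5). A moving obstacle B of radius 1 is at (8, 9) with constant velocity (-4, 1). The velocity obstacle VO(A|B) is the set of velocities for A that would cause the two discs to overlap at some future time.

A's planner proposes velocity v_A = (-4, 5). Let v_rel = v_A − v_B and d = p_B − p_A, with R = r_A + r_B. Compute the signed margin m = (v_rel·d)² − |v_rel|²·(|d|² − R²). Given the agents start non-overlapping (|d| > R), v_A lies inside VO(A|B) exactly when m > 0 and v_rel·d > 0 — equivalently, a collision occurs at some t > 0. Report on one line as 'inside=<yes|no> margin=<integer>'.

d = (-3, 14),  |d|² = 205;  R = 4+1 = 5,  c = 205−5² = 180
v_rel = (0, 4),  |v_rel|² = 16;  v_rel·d = (0)·(-3) + (4)·(14) = 56
16·t² − 112·t + 180 = 0  ⇒  m = 56² − 16·180 = 256
m = 256 > 0,  v_rel·d = 56 > 0  ⇒  inside

inside=yes margin=256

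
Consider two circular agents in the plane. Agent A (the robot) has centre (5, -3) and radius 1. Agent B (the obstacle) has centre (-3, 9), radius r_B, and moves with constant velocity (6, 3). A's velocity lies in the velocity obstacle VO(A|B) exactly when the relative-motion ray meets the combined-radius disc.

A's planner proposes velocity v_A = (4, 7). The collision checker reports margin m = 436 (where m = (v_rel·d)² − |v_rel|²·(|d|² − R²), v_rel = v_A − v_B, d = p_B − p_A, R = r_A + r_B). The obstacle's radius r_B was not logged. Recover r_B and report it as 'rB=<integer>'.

m = 436
d = (-8, 12);  v_rel = (-2, 4),  |v_rel|² = 20
v_rel×d = (-2)·(12) − (4)·(-8) = 8
since m = R²·20 − 8²:  R² = (64 + 436) / 20 = 25
R = √25 = 5  ⇒  r_B = 5 − 1 = 4

rB=4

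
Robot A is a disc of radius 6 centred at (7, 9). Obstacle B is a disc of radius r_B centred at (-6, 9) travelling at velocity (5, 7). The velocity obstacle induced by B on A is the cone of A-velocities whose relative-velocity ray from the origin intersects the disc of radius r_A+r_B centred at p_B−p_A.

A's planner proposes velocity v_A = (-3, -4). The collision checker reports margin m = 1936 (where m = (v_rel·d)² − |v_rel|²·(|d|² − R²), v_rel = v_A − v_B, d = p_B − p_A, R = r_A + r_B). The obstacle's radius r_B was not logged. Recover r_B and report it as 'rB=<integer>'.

m = 1936
d = (-13, 0);  v_rel = (-8, -11),  |v_rel|² = 185
v_rel×d = (-8)·(0) − (-11)·(-13) = -143
since m = R²·185 − (-143)²:  R² = (20449 + 1936) / 185 = 121
R = √121 = 11  ⇒  r_B = 11 − 6 = 5

rB=5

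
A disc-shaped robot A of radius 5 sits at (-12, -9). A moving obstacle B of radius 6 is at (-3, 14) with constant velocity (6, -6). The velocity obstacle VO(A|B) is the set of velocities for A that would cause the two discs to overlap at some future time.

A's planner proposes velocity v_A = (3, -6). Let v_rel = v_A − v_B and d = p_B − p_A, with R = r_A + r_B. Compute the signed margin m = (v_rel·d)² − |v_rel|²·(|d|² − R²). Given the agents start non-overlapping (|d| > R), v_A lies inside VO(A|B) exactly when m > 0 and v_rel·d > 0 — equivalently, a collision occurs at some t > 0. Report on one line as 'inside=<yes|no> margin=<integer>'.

d = (9, 23),  |d|² = 610;  R = 5+6 = 11,  c = 610−11² = 489
v_rel = (-3, 0),  |v_rel|² = 9;  v_rel·d = (-3)·(9) + (0)·(23) = -27
9·t² + 54·t + 489 = 0  ⇒  m = (-27)² − 9·489 = -3672
m = -3672 < 0,  v_rel·d = -27 < 0  ⇒  outside

inside=no margin=-3672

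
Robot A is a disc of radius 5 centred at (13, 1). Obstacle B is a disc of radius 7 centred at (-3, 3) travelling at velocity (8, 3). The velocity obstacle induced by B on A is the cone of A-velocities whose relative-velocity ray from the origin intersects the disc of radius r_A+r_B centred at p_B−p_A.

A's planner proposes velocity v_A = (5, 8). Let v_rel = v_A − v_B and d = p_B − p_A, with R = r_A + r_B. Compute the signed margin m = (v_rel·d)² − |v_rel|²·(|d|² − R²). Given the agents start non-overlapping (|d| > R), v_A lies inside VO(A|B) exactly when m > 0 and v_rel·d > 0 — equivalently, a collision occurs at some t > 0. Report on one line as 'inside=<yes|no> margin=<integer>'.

d = (-16, 2),  |d|² = 260;  R = 5+7 = 12,  c = 260−12² = 116
v_rel = (-3, 5),  |v_rel|² = 34;  v_rel·d = (-3)·(-16) + (5)·(2) = 58
34·t² − 116·t + 116 = 0  ⇒  m = 58² − 34·116 = -580
m = -580 < 0,  v_rel·d = 58 > 0  ⇒  outside

inside=no margin=-580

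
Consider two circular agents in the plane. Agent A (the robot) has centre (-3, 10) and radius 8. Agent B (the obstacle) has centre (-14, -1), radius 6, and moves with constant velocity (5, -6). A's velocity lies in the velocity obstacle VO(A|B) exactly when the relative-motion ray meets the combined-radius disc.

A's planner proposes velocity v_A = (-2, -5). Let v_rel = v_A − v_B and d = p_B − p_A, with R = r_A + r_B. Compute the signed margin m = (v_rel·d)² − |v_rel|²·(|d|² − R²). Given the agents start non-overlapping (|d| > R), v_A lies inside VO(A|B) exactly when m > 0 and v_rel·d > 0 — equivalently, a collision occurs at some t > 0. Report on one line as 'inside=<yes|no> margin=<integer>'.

d = (-11, -11),  |d|² = 242;  R = 8+6 = 14,  c = 242−14² = 46
v_rel = (-7, 1),  |v_rel|² = 50;  v_rel·d = (-7)·(-11) + (1)·(-11) = 66
50·t² − 132·t + 46 = 0  ⇒  m = 66² − 50·46 = 2056
m = 2056 > 0,  v_rel·d = 66 > 0  ⇒  inside

inside=yes margin=2056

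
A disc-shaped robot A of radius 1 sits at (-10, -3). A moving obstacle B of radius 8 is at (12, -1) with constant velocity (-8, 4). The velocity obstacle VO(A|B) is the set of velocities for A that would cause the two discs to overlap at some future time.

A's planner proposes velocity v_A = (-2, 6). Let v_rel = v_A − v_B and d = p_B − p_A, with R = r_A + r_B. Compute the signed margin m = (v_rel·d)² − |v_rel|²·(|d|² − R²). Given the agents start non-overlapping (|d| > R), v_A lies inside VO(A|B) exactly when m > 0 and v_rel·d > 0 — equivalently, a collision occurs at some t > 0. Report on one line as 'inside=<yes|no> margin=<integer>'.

d = (22, 2),  |d|² = 488;  R = 1+8 = 9,  c = 488−9² = 407
v_rel = (6, 2),  |v_rel|² = 40;  v_rel·d = (6)·(22) + (2)·(2) = 136
40·t² − 272·t + 407 = 0  ⇒  m = 136² − 40·407 = 2216
m = 2216 > 0,  v_rel·d = 136 > 0  ⇒  inside

inside=yes margin=2216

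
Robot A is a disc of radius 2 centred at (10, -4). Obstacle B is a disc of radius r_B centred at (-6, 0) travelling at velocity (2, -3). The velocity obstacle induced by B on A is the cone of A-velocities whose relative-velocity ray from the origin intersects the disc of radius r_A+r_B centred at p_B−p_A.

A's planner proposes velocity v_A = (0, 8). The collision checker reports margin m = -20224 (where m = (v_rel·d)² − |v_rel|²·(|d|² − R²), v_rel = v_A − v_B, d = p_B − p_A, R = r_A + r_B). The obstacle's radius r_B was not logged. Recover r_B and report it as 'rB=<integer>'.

m = -20224
d = (-16, 4);  v_rel = (-2, 11),  |v_rel|² = 125
v_rel×d = (-2)·(4) − (11)·(-16) = 168
since m = R²·125 − 168²:  R² = (28224 + -20224) / 125 = 64
R = √64 = 8  ⇒  r_B = 8 − 2 = 6

rB=6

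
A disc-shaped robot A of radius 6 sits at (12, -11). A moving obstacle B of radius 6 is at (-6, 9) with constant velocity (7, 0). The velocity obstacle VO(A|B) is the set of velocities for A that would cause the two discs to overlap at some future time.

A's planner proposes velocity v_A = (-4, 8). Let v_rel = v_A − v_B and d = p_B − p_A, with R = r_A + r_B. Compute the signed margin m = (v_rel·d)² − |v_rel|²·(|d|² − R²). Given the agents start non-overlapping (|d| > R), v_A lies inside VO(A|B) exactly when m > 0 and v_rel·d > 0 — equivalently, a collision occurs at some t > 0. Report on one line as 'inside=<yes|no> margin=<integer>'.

d = (-18, 20),  |d|² = 724;  R = 6+6 = 12,  c = 724−12² = 580
v_rel = (-11, 8),  |v_rel|² = 185;  v_rel·d = (-11)·(-18) + (8)·(20) = 358
185·t² − 716·t + 580 = 0  ⇒  m = 358² − 185·580 = 20864
m = 20864 > 0,  v_rel·d = 358 > 0  ⇒  inside

inside=yes margin=20864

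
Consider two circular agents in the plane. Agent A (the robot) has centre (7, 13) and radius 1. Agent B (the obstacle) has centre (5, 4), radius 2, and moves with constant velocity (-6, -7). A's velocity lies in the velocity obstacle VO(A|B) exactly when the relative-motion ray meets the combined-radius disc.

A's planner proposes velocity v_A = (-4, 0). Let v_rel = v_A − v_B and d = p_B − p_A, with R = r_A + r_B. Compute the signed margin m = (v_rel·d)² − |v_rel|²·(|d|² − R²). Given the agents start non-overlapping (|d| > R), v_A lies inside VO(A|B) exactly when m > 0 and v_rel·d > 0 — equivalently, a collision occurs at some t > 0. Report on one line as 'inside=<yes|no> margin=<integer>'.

d = (-2, -9),  |d|² = 85;  R = 1+2 = 3,  c = 85−3² = 76
v_rel = (2, 7),  |v_rel|² = 53;  v_rel·d = (2)·(-2) + (7)·(-9) = -67
53·t² + 134·t + 76 = 0  ⇒  m = (-67)² − 53·76 = 461
m = 461 > 0,  v_rel·d = -67 < 0  ⇒  outside

inside=no margin=461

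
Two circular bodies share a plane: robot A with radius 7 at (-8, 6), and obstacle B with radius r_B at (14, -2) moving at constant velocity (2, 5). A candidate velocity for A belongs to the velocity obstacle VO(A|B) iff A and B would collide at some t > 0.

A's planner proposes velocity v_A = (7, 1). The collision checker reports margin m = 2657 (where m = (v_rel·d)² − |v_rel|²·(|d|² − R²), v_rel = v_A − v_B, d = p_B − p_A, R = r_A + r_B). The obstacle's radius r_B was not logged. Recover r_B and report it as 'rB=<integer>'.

m = 2657
d = (22, -8);  v_rel = (5, -4),  |v_rel|² = 41
v_rel×d = (5)·(-8) − (-4)·(22) = 48
since m = R²·41 − 48²:  R² = (2304 + 2657) / 41 = 121
R = √121 = 11  ⇒  r_B = 11 − 7 = 4

rB=4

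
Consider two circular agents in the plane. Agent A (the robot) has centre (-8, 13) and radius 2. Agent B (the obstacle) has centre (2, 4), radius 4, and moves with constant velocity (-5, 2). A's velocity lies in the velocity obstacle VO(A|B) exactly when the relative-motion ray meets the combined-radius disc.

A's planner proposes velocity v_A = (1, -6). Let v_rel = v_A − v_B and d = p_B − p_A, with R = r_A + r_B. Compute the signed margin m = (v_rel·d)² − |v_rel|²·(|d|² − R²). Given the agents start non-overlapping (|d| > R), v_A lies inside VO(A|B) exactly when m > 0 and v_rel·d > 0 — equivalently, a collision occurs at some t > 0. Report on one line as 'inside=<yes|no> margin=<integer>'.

d = (10, -9),  |d|² = 181;  R = 2+4 = 6,  c = 181−6² = 145
v_rel = (6, -8),  |v_rel|² = 100;  v_rel·d = (6)·(10) + (-8)·(-9) = 132
100·t² − 264·t + 145 = 0  ⇒  m = 132² − 100·145 = 2924
m = 2924 > 0,  v_rel·d = 132 > 0  ⇒  inside

inside=yes margin=2924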